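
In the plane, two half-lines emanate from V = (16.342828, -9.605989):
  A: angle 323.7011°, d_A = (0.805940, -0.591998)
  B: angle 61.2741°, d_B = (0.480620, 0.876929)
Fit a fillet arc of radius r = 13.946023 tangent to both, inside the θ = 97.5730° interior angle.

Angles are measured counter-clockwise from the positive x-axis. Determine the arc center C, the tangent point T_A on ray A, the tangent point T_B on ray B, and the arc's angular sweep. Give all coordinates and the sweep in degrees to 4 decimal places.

bisector direction at 12.4876° = (0.976343,0.216228)
center distance |VC| = r/sin(θ/2) = 13.946023/sin(48.7865°) = 18.538841
C = V + |VC|·bis = (34.4431,-5.5974)
T_A = V + ((C−V)·d_A)·d_A = V + 12.2146·d_A = (26.1871,-16.8370)
T_B = V + ((C−V)·d_B)·d_B = V + 12.2146·d_B = (22.2134,1.1054)
sweep = 180° − θ = 82.4270°

center=(34.4431,-5.5974) T_A=(26.1871,-16.8370) T_B=(22.2134,1.1054) sweep=82.4270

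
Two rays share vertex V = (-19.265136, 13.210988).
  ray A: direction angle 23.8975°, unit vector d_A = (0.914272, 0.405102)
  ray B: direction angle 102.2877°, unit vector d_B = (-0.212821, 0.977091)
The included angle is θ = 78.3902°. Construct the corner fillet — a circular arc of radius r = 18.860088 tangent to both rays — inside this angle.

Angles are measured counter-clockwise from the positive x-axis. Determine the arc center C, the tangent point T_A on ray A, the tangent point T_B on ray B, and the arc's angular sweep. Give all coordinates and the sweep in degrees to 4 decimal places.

center=(-5.7594,39.8237) T_A=(1.8809,22.5805) T_B=(-24.1874,35.8099) sweep=101.6098

bisector direction at 63.0926° = (0.452550,0.891739)
center distance |VC| = r/sin(θ/2) = 18.860088/sin(39.1951°) = 29.843657
C = V + |VC|·bis = (-5.7594,39.8237)
T_A = V + ((C−V)·d_A)·d_A = V + 23.1288·d_A = (1.8809,22.5805)
T_B = V + ((C−V)·d_B)·d_B = V + 23.1288·d_B = (-24.1874,35.8099)
sweep = 180° − θ = 101.6098°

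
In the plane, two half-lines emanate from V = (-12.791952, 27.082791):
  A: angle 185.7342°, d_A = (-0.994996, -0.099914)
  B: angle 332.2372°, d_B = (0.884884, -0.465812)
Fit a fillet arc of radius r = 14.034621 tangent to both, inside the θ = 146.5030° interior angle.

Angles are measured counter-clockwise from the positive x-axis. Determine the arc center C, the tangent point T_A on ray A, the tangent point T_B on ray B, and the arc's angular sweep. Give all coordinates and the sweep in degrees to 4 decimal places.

bisector direction at 258.9857° = (-0.191054,-0.981580)
center distance |VC| = r/sin(θ/2) = 14.034621/sin(73.2515°) = 14.656360
C = V + |VC|·bis = (-15.5921,12.6964)
T_A = V + ((C−V)·d_A)·d_A = V + 4.2235·d_A = (-16.9944,26.6608)
T_B = V + ((C−V)·d_B)·d_B = V + 4.2235·d_B = (-9.0546,25.1154)
sweep = 180° − θ = 33.4970°

center=(-15.5921,12.6964) T_A=(-16.9944,26.6608) T_B=(-9.0546,25.1154) sweep=33.4970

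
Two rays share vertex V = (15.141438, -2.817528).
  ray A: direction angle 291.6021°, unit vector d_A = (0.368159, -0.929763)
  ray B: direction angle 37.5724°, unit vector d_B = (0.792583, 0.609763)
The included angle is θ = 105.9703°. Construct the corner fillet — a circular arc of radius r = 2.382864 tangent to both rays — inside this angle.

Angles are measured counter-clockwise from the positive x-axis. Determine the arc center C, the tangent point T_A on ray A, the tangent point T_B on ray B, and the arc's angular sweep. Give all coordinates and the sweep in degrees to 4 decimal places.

center=(18.0184,-3.6107) T_A=(15.8029,-4.4879) T_B=(16.5654,-1.7220) sweep=74.0297

bisector direction at 344.5873° = (0.964036,-0.265771)
center distance |VC| = r/sin(θ/2) = 2.382864/sin(52.9851°) = 2.984252
C = V + |VC|·bis = (18.0184,-3.6107)
T_A = V + ((C−V)·d_A)·d_A = V + 1.7966·d_A = (15.8029,-4.4879)
T_B = V + ((C−V)·d_B)·d_B = V + 1.7966·d_B = (16.5654,-1.7220)
sweep = 180° − θ = 74.0297°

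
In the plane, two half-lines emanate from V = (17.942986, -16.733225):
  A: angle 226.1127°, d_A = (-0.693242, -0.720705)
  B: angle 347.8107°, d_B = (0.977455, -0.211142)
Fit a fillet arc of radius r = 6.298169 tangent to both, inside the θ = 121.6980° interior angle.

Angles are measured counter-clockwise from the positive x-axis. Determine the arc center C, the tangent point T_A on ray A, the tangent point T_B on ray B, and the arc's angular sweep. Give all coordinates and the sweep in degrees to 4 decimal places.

bisector direction at 286.9617° = (0.291732,-0.956500)
center distance |VC| = r/sin(θ/2) = 6.298169/sin(60.8490°) = 7.211597
C = V + |VC|·bis = (20.0468,-23.6311)
T_A = V + ((C−V)·d_A)·d_A = V + 3.5129·d_A = (15.5077,-19.2650)
T_B = V + ((C−V)·d_B)·d_B = V + 3.5129·d_B = (21.3767,-17.4749)
sweep = 180° − θ = 58.3020°

center=(20.0468,-23.6311) T_A=(15.5077,-19.2650) T_B=(21.3767,-17.4749) sweep=58.3020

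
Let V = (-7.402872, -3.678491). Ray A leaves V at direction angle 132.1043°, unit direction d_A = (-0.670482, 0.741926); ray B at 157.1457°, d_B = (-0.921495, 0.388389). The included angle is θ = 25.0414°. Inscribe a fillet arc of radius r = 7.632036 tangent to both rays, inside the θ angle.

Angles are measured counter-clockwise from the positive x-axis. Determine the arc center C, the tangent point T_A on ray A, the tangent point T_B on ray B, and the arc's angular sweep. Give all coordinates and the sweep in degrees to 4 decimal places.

bisector direction at 144.6250° = (-0.815380,0.578925)
center distance |VC| = r/sin(θ/2) = 7.632036/sin(12.5207°) = 35.204365
C = V + |VC|·bis = (-36.1078,16.7022)
T_A = V + ((C−V)·d_A)·d_A = V + 34.3671·d_A = (-30.4454,21.8194)
T_B = V + ((C−V)·d_B)·d_B = V + 34.3671·d_B = (-39.0720,9.6693)
sweep = 180° − θ = 154.9586°

center=(-36.1078,16.7022) T_A=(-30.4454,21.8194) T_B=(-39.0720,9.6693) sweep=154.9586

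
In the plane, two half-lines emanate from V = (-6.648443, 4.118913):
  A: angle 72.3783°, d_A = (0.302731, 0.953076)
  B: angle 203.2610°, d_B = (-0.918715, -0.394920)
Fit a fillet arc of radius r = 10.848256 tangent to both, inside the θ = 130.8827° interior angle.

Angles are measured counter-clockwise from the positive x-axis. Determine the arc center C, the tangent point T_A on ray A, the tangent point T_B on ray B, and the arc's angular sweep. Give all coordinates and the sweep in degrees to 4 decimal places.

bisector direction at 137.8196° = (-0.741035,0.671466)
center distance |VC| = r/sin(θ/2) = 10.848256/sin(65.4413°) = 11.927238
C = V + |VC|·bis = (-15.4869,12.1277)
T_A = V + ((C−V)·d_A)·d_A = V + 4.9573·d_A = (-5.1477,8.8436)
T_B = V + ((C−V)·d_B)·d_B = V + 4.9573·d_B = (-11.2027,2.1612)
sweep = 180° − θ = 49.1173°

center=(-15.4869,12.1277) T_A=(-5.1477,8.8436) T_B=(-11.2027,2.1612) sweep=49.1173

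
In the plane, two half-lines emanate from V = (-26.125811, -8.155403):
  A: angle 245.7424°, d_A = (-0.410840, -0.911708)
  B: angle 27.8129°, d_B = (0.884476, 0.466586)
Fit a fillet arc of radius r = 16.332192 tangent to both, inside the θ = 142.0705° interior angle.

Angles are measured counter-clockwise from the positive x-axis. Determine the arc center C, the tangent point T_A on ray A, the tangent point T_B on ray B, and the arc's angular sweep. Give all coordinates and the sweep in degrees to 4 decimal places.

center=(-13.5414,-19.9822) T_A=(-28.4316,-13.2723) T_B=(-21.1618,-5.5367) sweep=37.9295

bisector direction at 316.7776° = (0.728702,-0.684831)
center distance |VC| = r/sin(θ/2) = 16.332192/sin(71.0353°) = 17.269609
C = V + |VC|·bis = (-13.5414,-19.9822)
T_A = V + ((C−V)·d_A)·d_A = V + 5.6124·d_A = (-28.4316,-13.2723)
T_B = V + ((C−V)·d_B)·d_B = V + 5.6124·d_B = (-21.1618,-5.5367)
sweep = 180° − θ = 37.9295°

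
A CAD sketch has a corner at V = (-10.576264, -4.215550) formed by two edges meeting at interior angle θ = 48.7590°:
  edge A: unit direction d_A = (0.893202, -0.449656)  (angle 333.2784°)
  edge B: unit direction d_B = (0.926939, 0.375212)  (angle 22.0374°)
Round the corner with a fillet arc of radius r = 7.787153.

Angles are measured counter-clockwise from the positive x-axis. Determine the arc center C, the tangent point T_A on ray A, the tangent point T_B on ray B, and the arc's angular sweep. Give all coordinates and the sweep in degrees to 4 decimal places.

bisector direction at 357.6579° = (0.999165,-0.040866)
center distance |VC| = r/sin(θ/2) = 7.787153/sin(24.3795°) = 18.865207
C = V + |VC|·bis = (8.2732,-4.9865)
T_A = V + ((C−V)·d_A)·d_A = V + 17.1830·d_A = (4.7716,-11.9420)
T_B = V + ((C−V)·d_B)·d_B = V + 17.1830·d_B = (5.3514,2.2317)
sweep = 180° − θ = 131.2410°

center=(8.2732,-4.9865) T_A=(4.7716,-11.9420) T_B=(5.3514,2.2317) sweep=131.2410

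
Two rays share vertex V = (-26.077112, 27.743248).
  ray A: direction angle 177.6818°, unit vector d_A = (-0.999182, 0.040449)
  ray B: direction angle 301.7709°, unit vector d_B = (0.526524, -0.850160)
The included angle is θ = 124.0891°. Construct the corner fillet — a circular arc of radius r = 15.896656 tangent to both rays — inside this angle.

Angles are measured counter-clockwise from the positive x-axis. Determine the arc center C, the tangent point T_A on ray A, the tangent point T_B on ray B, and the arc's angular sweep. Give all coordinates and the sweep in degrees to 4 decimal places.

center=(-35.1498,12.2009) T_A=(-34.5068,28.0845) T_B=(-21.6351,20.5708) sweep=55.9109

bisector direction at 239.7264° = (-0.504130,-0.863627)
center distance |VC| = r/sin(θ/2) = 15.896656/sin(62.0446°) = 17.996642
C = V + |VC|·bis = (-35.1498,12.2009)
T_A = V + ((C−V)·d_A)·d_A = V + 8.4366·d_A = (-34.5068,28.0845)
T_B = V + ((C−V)·d_B)·d_B = V + 8.4366·d_B = (-21.6351,20.5708)
sweep = 180° − θ = 55.9109°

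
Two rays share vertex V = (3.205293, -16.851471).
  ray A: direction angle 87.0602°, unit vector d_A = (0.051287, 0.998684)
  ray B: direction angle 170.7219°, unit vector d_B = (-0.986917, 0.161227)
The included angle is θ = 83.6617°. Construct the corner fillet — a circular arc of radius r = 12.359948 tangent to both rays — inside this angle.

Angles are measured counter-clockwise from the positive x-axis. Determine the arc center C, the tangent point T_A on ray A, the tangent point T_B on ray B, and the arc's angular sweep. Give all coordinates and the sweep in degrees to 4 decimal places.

bisector direction at 128.8911° = (-0.627841,0.778341)
center distance |VC| = r/sin(θ/2) = 12.359948/sin(41.8308°) = 18.532497
C = V + |VC|·bis = (-8.4302,-2.4269)
T_A = V + ((C−V)·d_A)·d_A = V + 13.8089·d_A = (3.9135,-3.0608)
T_B = V + ((C−V)·d_B)·d_B = V + 13.8089·d_B = (-10.4229,-14.6251)
sweep = 180° − θ = 96.3383°

center=(-8.4302,-2.4269) T_A=(3.9135,-3.0608) T_B=(-10.4229,-14.6251) sweep=96.3383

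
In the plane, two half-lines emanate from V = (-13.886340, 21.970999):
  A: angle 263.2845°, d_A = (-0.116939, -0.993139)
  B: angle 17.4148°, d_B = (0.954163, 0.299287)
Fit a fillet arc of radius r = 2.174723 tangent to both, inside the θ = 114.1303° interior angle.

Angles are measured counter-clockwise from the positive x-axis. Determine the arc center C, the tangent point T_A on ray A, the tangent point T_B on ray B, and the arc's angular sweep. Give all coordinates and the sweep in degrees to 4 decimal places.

center=(-11.8913,20.3176) T_A=(-14.0511,20.5719) T_B=(-12.5421,22.3926) sweep=65.8697

bisector direction at 320.3496° = (0.769953,-0.638101)
center distance |VC| = r/sin(θ/2) = 2.174723/sin(57.0652°) = 2.591148
C = V + |VC|·bis = (-11.8913,20.3176)
T_A = V + ((C−V)·d_A)·d_A = V + 1.4088·d_A = (-14.0511,20.5719)
T_B = V + ((C−V)·d_B)·d_B = V + 1.4088·d_B = (-12.5421,22.3926)
sweep = 180° − θ = 65.8697°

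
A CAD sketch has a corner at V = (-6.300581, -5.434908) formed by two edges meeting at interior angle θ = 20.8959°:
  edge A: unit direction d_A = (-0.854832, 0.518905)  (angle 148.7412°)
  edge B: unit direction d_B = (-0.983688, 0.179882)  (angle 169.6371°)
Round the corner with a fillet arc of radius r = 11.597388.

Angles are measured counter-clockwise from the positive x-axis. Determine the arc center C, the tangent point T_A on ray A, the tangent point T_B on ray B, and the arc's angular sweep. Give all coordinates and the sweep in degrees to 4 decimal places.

bisector direction at 159.1891° = (-0.934758,0.355284)
center distance |VC| = r/sin(θ/2) = 11.597388/sin(10.4480°) = 63.953050
C = V + |VC|·bis = (-66.0812,17.2866)
T_A = V + ((C−V)·d_A)·d_A = V + 62.8927·d_A = (-60.0633,27.2004)
T_B = V + ((C−V)·d_B)·d_B = V + 62.8927·d_B = (-68.1674,5.8784)
sweep = 180° − θ = 159.1041°

center=(-66.0812,17.2866) T_A=(-60.0633,27.2004) T_B=(-68.1674,5.8784) sweep=159.1041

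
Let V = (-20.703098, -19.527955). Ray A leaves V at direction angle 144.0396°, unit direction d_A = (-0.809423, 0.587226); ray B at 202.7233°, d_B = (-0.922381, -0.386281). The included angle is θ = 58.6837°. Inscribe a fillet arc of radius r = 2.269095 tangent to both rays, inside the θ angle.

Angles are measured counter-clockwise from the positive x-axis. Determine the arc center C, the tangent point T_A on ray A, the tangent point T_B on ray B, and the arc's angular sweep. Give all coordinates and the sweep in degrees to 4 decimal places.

bisector direction at 173.3815° = (-0.993336,0.115259)
center distance |VC| = r/sin(θ/2) = 2.269095/sin(29.3419°) = 4.630624
C = V + |VC|·bis = (-25.3029,-18.9942)
T_A = V + ((C−V)·d_A)·d_A = V + 4.0366·d_A = (-23.9704,-17.1576)
T_B = V + ((C−V)·d_B)·d_B = V + 4.0366·d_B = (-24.4264,-21.0872)
sweep = 180° − θ = 121.3163°

center=(-25.3029,-18.9942) T_A=(-23.9704,-17.1576) T_B=(-24.4264,-21.0872) sweep=121.3163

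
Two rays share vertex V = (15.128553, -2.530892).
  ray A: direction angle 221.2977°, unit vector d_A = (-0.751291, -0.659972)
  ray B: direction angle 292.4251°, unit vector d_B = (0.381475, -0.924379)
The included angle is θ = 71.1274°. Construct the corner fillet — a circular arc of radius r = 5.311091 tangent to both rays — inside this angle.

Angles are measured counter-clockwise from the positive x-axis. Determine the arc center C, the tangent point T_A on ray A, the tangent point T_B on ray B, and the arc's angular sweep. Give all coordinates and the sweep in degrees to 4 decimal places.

center=(13.0528,-11.4236) T_A=(9.5477,-7.4334) T_B=(17.9623,-9.3975) sweep=108.8726

bisector direction at 256.8614° = (-0.227307,-0.973823)
center distance |VC| = r/sin(θ/2) = 5.311091/sin(35.5637°) = 9.131741
C = V + |VC|·bis = (13.0528,-11.4236)
T_A = V + ((C−V)·d_A)·d_A = V + 7.4284·d_A = (9.5477,-7.4334)
T_B = V + ((C−V)·d_B)·d_B = V + 7.4284·d_B = (17.9623,-9.3975)
sweep = 180° − θ = 108.8726°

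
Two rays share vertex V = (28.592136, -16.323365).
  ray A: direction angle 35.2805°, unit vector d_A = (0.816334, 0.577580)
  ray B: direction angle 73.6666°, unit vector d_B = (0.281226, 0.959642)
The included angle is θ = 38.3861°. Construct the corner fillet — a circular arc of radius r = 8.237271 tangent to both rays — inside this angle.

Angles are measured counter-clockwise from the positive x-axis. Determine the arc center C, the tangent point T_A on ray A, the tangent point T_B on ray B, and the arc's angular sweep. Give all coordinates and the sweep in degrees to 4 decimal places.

bisector direction at 54.4736° = (0.581079,0.813847)
center distance |VC| = r/sin(θ/2) = 8.237271/sin(19.1930°) = 25.056178
C = V + |VC|·bis = (43.1517,4.0685)
T_A = V + ((C−V)·d_A)·d_A = V + 23.6635·d_A = (47.9094,-2.6558)
T_B = V + ((C−V)·d_B)·d_B = V + 23.6635·d_B = (35.2469,6.3851)
sweep = 180° − θ = 141.6139°

center=(43.1517,4.0685) T_A=(47.9094,-2.6558) T_B=(35.2469,6.3851) sweep=141.6139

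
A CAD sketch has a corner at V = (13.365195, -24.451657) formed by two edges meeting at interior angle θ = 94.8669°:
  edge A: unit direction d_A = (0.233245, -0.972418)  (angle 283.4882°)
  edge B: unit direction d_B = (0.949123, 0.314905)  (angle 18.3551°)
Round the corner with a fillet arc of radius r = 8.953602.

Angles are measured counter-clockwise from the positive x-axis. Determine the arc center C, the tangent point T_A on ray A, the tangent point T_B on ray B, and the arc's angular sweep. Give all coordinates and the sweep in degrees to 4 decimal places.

bisector direction at 330.9217° = (0.873956,-0.486005)
center distance |VC| = r/sin(θ/2) = 8.953602/sin(47.4335°) = 12.157091
C = V + |VC|·bis = (23.9900,-30.3601)
T_A = V + ((C−V)·d_A)·d_A = V + 8.2236·d_A = (15.2833,-32.4485)
T_B = V + ((C−V)·d_B)·d_B = V + 8.2236·d_B = (21.1704,-21.8620)
sweep = 180° − θ = 85.1331°

center=(23.9900,-30.3601) T_A=(15.2833,-32.4485) T_B=(21.1704,-21.8620) sweep=85.1331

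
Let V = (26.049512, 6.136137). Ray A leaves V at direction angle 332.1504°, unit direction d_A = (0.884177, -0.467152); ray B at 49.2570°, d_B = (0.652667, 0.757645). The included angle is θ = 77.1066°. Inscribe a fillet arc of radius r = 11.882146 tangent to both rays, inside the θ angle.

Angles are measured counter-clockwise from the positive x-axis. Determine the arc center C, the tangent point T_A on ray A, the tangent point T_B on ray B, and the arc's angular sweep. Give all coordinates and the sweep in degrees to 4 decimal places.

bisector direction at 10.7037° = (0.982601,0.185730)
center distance |VC| = r/sin(θ/2) = 11.882146/sin(38.5533°) = 19.065048
C = V + |VC|·bis = (44.7828,9.6771)
T_A = V + ((C−V)·d_A)·d_A = V + 14.9094·d_A = (39.2321,-0.8288)
T_B = V + ((C−V)·d_B)·d_B = V + 14.9094·d_B = (35.7804,17.4322)
sweep = 180° − θ = 102.8934°

center=(44.7828,9.6771) T_A=(39.2321,-0.8288) T_B=(35.7804,17.4322) sweep=102.8934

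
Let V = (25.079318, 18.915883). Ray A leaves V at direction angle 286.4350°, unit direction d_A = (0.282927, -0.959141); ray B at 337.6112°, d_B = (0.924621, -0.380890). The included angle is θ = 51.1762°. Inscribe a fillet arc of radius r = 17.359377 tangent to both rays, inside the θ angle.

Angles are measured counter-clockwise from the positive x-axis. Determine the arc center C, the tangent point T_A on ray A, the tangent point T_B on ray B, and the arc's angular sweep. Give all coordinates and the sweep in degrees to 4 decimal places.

center=(51.9859,-10.9426) T_A=(35.3358,-15.8541) T_B=(58.5979,5.1082) sweep=128.8238

bisector direction at 312.0231° = (0.669430,-0.742875)
center distance |VC| = r/sin(θ/2) = 17.359377/sin(25.5881°) = 40.193193
C = V + |VC|·bis = (51.9859,-10.9426)
T_A = V + ((C−V)·d_A)·d_A = V + 36.2511·d_A = (35.3358,-15.8541)
T_B = V + ((C−V)·d_B)·d_B = V + 36.2511·d_B = (58.5979,5.1082)
sweep = 180° − θ = 128.8238°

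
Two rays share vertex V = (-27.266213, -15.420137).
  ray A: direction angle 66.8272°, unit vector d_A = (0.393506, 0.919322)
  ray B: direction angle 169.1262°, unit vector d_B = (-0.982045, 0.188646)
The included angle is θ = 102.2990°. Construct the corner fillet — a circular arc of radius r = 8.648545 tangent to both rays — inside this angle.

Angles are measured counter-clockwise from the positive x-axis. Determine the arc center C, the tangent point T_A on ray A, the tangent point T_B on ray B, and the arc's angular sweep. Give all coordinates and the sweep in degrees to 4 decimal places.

center=(-32.4758,-5.6127) T_A=(-24.5250,-9.0160) T_B=(-34.1073,-14.1060) sweep=77.7010

bisector direction at 117.9767° = (-0.469112,0.883138)
center distance |VC| = r/sin(θ/2) = 8.648545/sin(51.1495°) = 11.105171
C = V + |VC|·bis = (-32.4758,-5.6127)
T_A = V + ((C−V)·d_A)·d_A = V + 6.9662·d_A = (-24.5250,-9.0160)
T_B = V + ((C−V)·d_B)·d_B = V + 6.9662·d_B = (-34.1073,-14.1060)
sweep = 180° − θ = 77.7010°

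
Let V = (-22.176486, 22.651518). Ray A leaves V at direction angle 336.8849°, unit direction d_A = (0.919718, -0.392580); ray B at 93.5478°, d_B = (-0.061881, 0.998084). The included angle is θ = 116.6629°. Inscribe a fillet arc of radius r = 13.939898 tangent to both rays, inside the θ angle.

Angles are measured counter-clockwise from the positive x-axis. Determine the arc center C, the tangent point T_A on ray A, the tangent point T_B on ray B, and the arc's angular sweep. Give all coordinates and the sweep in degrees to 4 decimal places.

bisector direction at 35.2164° = (0.816980,0.576665)
center distance |VC| = r/sin(θ/2) = 13.939898/sin(58.3314°) = 16.378695
C = V + |VC|·bis = (-8.7954,32.0965)
T_A = V + ((C−V)·d_A)·d_A = V + 8.5989·d_A = (-14.2679,19.2758)
T_B = V + ((C−V)·d_B)·d_B = V + 8.5989·d_B = (-22.7086,31.2339)
sweep = 180° − θ = 63.3371°

center=(-8.7954,32.0965) T_A=(-14.2679,19.2758) T_B=(-22.7086,31.2339) sweep=63.3371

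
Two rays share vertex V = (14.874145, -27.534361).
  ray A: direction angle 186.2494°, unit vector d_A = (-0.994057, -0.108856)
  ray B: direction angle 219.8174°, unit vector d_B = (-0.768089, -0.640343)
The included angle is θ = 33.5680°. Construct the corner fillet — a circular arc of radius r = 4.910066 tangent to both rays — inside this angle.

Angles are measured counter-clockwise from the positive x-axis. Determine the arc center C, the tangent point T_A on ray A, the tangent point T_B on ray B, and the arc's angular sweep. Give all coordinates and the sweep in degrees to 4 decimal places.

bisector direction at 203.0334° = (-0.920277,-0.391268)
center distance |VC| = r/sin(θ/2) = 4.910066/sin(16.7840°) = 17.003707
C = V + |VC|·bis = (-0.7740,-34.1874)
T_A = V + ((C−V)·d_A)·d_A = V + 16.2794·d_A = (-1.3085,-29.3065)
T_B = V + ((C−V)·d_B)·d_B = V + 16.2794·d_B = (2.3702,-37.9587)
sweep = 180° − θ = 146.4320°

center=(-0.7740,-34.1874) T_A=(-1.3085,-29.3065) T_B=(2.3702,-37.9587) sweep=146.4320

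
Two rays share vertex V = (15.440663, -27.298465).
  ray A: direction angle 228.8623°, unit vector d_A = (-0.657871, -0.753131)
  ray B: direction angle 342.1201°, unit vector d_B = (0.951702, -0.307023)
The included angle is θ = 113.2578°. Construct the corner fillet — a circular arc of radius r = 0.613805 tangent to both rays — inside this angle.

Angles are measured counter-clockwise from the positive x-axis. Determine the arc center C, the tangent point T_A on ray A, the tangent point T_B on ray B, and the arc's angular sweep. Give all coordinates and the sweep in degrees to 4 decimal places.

center=(15.6370,-28.0067) T_A=(15.1747,-27.6029) T_B=(15.8254,-27.4226) sweep=66.7422

bisector direction at 285.4912° = (0.267090,-0.963671)
center distance |VC| = r/sin(θ/2) = 0.613805/sin(56.6289°) = 0.734985
C = V + |VC|·bis = (15.6370,-28.0067)
T_A = V + ((C−V)·d_A)·d_A = V + 0.4043·d_A = (15.1747,-27.6029)
T_B = V + ((C−V)·d_B)·d_B = V + 0.4043·d_B = (15.8254,-27.4226)
sweep = 180° − θ = 66.7422°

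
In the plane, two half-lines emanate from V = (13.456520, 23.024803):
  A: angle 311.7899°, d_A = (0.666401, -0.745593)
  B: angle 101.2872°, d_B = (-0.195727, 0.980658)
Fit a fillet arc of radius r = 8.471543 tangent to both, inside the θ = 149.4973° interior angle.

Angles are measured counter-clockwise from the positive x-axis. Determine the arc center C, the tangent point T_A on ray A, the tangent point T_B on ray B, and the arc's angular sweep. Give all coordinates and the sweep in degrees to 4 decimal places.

center=(21.3121,26.9481) T_A=(14.9958,21.3026) T_B=(13.0044,25.2899) sweep=30.5027

bisector direction at 26.5385° = (0.894634,0.446800)
center distance |VC| = r/sin(θ/2) = 8.471543/sin(74.7486°) = 8.780793
C = V + |VC|·bis = (21.3121,26.9481)
T_A = V + ((C−V)·d_A)·d_A = V + 2.3098·d_A = (14.9958,21.3026)
T_B = V + ((C−V)·d_B)·d_B = V + 2.3098·d_B = (13.0044,25.2899)
sweep = 180° − θ = 30.5027°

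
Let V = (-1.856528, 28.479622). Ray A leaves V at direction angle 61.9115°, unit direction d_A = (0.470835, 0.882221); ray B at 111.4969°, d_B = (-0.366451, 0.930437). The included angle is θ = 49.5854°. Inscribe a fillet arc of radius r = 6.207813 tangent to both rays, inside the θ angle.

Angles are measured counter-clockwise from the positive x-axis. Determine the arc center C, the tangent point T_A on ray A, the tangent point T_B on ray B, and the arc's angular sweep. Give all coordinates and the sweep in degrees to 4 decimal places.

center=(-1.0054,43.2590) T_A=(4.4712,40.3362) T_B=(-6.7814,40.9842) sweep=130.4146

bisector direction at 86.7042° = (0.057491,0.998346)
center distance |VC| = r/sin(θ/2) = 6.207813/sin(24.7927°) = 14.803897
C = V + |VC|·bis = (-1.0054,43.2590)
T_A = V + ((C−V)·d_A)·d_A = V + 13.4394·d_A = (4.4712,40.3362)
T_B = V + ((C−V)·d_B)·d_B = V + 13.4394·d_B = (-6.7814,40.9842)
sweep = 180° − θ = 130.4146°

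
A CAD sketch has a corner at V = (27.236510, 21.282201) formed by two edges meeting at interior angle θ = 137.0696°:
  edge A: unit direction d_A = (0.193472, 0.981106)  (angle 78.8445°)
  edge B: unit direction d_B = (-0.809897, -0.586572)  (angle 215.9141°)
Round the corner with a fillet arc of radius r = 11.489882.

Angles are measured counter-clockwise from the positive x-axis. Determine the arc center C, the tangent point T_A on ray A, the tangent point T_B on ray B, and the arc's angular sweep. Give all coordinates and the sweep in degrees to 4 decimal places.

center=(16.8378,27.9377) T_A=(28.1106,25.7148) T_B=(23.5775,18.6321) sweep=42.9304

bisector direction at 147.3793° = (-0.842258,0.539075)
center distance |VC| = r/sin(θ/2) = 11.489882/sin(68.5348°) = 12.346216
C = V + |VC|·bis = (16.8378,27.9377)
T_A = V + ((C−V)·d_A)·d_A = V + 4.5179·d_A = (28.1106,25.7148)
T_B = V + ((C−V)·d_B)·d_B = V + 4.5179·d_B = (23.5775,18.6321)
sweep = 180° − θ = 42.9304°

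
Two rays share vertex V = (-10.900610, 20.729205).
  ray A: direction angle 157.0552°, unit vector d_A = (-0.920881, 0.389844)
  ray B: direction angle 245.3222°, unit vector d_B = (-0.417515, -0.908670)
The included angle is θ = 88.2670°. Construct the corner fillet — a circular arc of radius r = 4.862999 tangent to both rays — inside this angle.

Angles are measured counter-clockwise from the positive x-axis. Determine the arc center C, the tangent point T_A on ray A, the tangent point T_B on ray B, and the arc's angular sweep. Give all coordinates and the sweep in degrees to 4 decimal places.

bisector direction at 201.1887° = (-0.932395,-0.361441)
center distance |VC| = r/sin(θ/2) = 4.862999/sin(44.1335°) = 6.983731
C = V + |VC|·bis = (-17.4122,18.2050)
T_A = V + ((C−V)·d_A)·d_A = V + 5.0124·d_A = (-15.5164,22.6832)
T_B = V + ((C−V)·d_B)·d_B = V + 5.0124·d_B = (-12.9933,16.1746)
sweep = 180° − θ = 91.7330°

center=(-17.4122,18.2050) T_A=(-15.5164,22.6832) T_B=(-12.9933,16.1746) sweep=91.7330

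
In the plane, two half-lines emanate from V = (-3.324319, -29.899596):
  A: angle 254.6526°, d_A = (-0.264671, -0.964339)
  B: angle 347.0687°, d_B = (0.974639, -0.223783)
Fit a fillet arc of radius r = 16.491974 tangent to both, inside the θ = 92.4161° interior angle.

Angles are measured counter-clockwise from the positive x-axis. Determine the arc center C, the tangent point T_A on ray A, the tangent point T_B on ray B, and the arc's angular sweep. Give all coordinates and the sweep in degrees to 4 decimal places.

bisector direction at 300.8606° = (0.512952,-0.858417)
center distance |VC| = r/sin(θ/2) = 16.491974/sin(46.2081°) = 22.846580
C = V + |VC|·bis = (8.3949,-49.5115)
T_A = V + ((C−V)·d_A)·d_A = V + 15.8108·d_A = (-7.5090,-45.1466)
T_B = V + ((C−V)·d_B)·d_B = V + 15.8108·d_B = (12.0855,-33.4378)
sweep = 180° − θ = 87.5839°

center=(8.3949,-49.5115) T_A=(-7.5090,-45.1466) T_B=(12.0855,-33.4378) sweep=87.5839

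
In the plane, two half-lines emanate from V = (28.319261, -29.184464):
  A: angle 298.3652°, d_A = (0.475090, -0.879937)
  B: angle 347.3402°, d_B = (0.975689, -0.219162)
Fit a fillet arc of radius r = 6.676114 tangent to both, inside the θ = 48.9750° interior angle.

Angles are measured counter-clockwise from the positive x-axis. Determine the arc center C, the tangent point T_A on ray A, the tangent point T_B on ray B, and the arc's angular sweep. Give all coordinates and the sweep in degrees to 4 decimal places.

bisector direction at 322.8527° = (0.797086,-0.603866)
center distance |VC| = r/sin(θ/2) = 6.676114/sin(24.4875°) = 16.106633
C = V + |VC|·bis = (41.1576,-38.9107)
T_A = V + ((C−V)·d_A)·d_A = V + 14.6579·d_A = (35.2831,-42.0825)
T_B = V + ((C−V)·d_B)·d_B = V + 14.6579·d_B = (42.6208,-32.3969)
sweep = 180° − θ = 131.0250°

center=(41.1576,-38.9107) T_A=(35.2831,-42.0825) T_B=(42.6208,-32.3969) sweep=131.0250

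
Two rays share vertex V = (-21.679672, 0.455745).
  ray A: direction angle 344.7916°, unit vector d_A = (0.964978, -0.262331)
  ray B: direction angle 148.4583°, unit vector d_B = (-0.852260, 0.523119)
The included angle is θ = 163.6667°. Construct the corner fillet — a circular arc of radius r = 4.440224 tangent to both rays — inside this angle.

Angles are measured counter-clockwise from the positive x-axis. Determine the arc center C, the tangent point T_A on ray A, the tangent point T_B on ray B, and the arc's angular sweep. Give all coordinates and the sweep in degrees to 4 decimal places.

center=(-19.9000,4.5733) T_A=(-21.0648,0.2886) T_B=(-22.2227,0.7891) sweep=16.3333

bisector direction at 66.6250° = (0.396748,0.917927)
center distance |VC| = r/sin(θ/2) = 4.440224/sin(81.8333°) = 4.485713
C = V + |VC|·bis = (-19.9000,4.5733)
T_A = V + ((C−V)·d_A)·d_A = V + 0.6372·d_A = (-21.0648,0.2886)
T_B = V + ((C−V)·d_B)·d_B = V + 0.6372·d_B = (-22.2227,0.7891)
sweep = 180° − θ = 16.3333°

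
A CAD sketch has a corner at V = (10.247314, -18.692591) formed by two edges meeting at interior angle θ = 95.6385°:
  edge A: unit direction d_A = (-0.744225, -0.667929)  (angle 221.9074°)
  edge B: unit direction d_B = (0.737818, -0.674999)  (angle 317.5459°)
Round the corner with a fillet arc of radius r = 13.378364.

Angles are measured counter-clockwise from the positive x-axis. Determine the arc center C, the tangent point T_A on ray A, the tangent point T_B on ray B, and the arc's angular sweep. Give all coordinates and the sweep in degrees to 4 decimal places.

bisector direction at 269.7267° = (-0.004771,-0.999989)
center distance |VC| = r/sin(θ/2) = 13.378364/sin(47.8192°) = 18.053736
C = V + |VC|·bis = (10.1612,-36.7461)
T_A = V + ((C−V)·d_A)·d_A = V + 12.1226·d_A = (1.2254,-26.7896)
T_B = V + ((C−V)·d_B)·d_B = V + 12.1226·d_B = (19.1916,-26.8753)
sweep = 180° − θ = 84.3615°

center=(10.1612,-36.7461) T_A=(1.2254,-26.7896) T_B=(19.1916,-26.8753) sweep=84.3615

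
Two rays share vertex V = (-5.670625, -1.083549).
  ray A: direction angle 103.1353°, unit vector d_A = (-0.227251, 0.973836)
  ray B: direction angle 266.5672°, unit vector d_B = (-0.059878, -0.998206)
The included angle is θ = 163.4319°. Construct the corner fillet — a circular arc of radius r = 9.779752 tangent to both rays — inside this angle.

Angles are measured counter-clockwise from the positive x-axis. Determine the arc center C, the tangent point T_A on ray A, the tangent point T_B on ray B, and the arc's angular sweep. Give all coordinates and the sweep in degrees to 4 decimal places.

center=(-15.5181,-1.9193) T_A=(-5.9942,0.3031) T_B=(-5.7559,-2.5049) sweep=16.5681

bisector direction at 184.8513° = (-0.996418,-0.084569)
center distance |VC| = r/sin(θ/2) = 9.779752/sin(81.7160°) = 9.882870
C = V + |VC|·bis = (-15.5181,-1.9193)
T_A = V + ((C−V)·d_A)·d_A = V + 1.4239·d_A = (-5.9942,0.3031)
T_B = V + ((C−V)·d_B)·d_B = V + 1.4239·d_B = (-5.7559,-2.5049)
sweep = 180° − θ = 16.5681°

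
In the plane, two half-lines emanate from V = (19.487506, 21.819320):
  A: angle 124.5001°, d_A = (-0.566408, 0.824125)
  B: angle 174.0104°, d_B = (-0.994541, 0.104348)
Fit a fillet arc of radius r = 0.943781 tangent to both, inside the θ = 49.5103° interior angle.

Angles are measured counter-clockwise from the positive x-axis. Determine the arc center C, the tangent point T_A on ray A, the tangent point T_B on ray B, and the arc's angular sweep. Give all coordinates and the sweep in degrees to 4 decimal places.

center=(17.5504,22.9715) T_A=(18.3282,23.5061) T_B=(17.4519,22.0329) sweep=130.4897

bisector direction at 149.2552° = (-0.859453,0.511214)
center distance |VC| = r/sin(θ/2) = 0.943781/sin(24.7552°) = 2.253852
C = V + |VC|·bis = (17.5504,22.9715)
T_A = V + ((C−V)·d_A)·d_A = V + 2.0467·d_A = (18.3282,23.5061)
T_B = V + ((C−V)·d_B)·d_B = V + 2.0467·d_B = (17.4519,22.0329)
sweep = 180° − θ = 130.4897°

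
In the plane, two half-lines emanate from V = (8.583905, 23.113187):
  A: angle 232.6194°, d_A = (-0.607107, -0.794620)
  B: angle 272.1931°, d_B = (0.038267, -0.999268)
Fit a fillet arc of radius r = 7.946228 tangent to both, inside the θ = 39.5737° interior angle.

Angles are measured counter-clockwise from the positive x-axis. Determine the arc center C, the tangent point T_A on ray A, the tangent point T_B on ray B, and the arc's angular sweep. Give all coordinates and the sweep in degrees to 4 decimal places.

center=(1.4887,0.7379) T_A=(-4.8255,5.5621) T_B=(9.4291,1.0420) sweep=140.4263

bisector direction at 252.4062° = (-0.302266,-0.953224)
center distance |VC| = r/sin(θ/2) = 7.946228/sin(19.7869°) = 23.473301
C = V + |VC|·bis = (1.4887,0.7379)
T_A = V + ((C−V)·d_A)·d_A = V + 22.0874·d_A = (-4.8255,5.5621)
T_B = V + ((C−V)·d_B)·d_B = V + 22.0874·d_B = (9.4291,1.0420)
sweep = 180° − θ = 140.4263°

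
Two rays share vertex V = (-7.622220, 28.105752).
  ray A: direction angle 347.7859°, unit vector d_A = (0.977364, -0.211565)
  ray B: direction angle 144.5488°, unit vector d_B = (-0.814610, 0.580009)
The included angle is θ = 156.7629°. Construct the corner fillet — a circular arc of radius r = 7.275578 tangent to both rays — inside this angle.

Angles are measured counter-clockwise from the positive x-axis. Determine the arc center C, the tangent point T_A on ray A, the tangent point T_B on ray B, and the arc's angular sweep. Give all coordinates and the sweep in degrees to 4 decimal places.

bisector direction at 66.1673° = (0.404067,0.914730)
center distance |VC| = r/sin(θ/2) = 7.275578/sin(78.3815°) = 7.427772
C = V + |VC|·bis = (-4.6209,34.9002)
T_A = V + ((C−V)·d_A)·d_A = V + 1.4959·d_A = (-6.1602,27.7893)
T_B = V + ((C−V)·d_B)·d_B = V + 1.4959·d_B = (-8.8408,28.9734)
sweep = 180° − θ = 23.2371°

center=(-4.6209,34.9002) T_A=(-6.1602,27.7893) T_B=(-8.8408,28.9734) sweep=23.2371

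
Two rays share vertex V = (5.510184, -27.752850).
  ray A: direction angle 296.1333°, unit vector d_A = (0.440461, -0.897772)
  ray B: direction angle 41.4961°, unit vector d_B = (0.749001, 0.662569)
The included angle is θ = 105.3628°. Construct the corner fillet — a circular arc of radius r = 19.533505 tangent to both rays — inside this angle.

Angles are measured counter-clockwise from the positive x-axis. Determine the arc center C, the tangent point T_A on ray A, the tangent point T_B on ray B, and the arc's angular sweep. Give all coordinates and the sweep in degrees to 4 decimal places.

center=(29.6055,-32.5174) T_A=(12.0689,-41.1212) T_B=(16.6632,-17.8868) sweep=74.6372

bisector direction at 348.8147° = (0.981005,-0.193983)
center distance |VC| = r/sin(θ/2) = 19.533505/sin(52.6814°) = 24.561897
C = V + |VC|·bis = (29.6055,-32.5174)
T_A = V + ((C−V)·d_A)·d_A = V + 14.8906·d_A = (12.0689,-41.1212)
T_B = V + ((C−V)·d_B)·d_B = V + 14.8906·d_B = (16.6632,-17.8868)
sweep = 180° − θ = 74.6372°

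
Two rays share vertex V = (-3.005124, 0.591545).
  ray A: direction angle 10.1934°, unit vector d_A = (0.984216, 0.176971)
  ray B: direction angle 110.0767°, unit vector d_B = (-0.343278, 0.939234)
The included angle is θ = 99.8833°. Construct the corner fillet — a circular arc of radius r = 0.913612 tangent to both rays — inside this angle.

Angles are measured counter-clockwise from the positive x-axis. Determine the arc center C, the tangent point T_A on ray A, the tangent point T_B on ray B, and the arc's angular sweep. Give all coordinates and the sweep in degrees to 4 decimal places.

bisector direction at 60.1351° = (0.497957,0.867202)
center distance |VC| = r/sin(θ/2) = 0.913612/sin(49.9417°) = 1.193656
C = V + |VC|·bis = (-2.4107,1.6267)
T_A = V + ((C−V)·d_A)·d_A = V + 0.7682·d_A = (-2.2491,0.7275)
T_B = V + ((C−V)·d_B)·d_B = V + 0.7682·d_B = (-3.2688,1.3131)
sweep = 180° − θ = 80.1167°

center=(-2.4107,1.6267) T_A=(-2.2491,0.7275) T_B=(-3.2688,1.3131) sweep=80.1167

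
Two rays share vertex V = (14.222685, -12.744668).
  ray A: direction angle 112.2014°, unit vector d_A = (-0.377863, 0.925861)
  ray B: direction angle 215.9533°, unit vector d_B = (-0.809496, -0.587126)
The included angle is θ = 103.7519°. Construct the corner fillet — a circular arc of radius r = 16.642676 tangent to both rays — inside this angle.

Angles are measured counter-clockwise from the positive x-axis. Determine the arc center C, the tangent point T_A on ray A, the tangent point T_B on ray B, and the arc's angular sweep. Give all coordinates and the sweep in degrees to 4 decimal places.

center=(-6.1213,-6.9408) T_A=(9.2875,-0.6522) T_B=(3.6500,-20.4130) sweep=76.2481

bisector direction at 164.0773° = (-0.961633,0.274339)
center distance |VC| = r/sin(θ/2) = 16.642676/sin(51.8760°) = 21.155694
C = V + |VC|·bis = (-6.1213,-6.9408)
T_A = V + ((C−V)·d_A)·d_A = V + 13.0608·d_A = (9.2875,-0.6522)
T_B = V + ((C−V)·d_B)·d_B = V + 13.0608·d_B = (3.6500,-20.4130)
sweep = 180° − θ = 76.2481°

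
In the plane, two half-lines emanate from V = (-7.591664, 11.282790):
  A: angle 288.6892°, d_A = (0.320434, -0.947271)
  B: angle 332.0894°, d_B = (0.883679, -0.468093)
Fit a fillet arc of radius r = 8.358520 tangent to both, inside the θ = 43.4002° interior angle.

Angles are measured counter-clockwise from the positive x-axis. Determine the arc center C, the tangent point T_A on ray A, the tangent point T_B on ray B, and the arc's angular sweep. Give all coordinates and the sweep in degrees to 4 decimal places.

bisector direction at 310.3893° = (0.647978,-0.761659)
center distance |VC| = r/sin(θ/2) = 8.358520/sin(21.7001°) = 22.605968
C = V + |VC|·bis = (7.0565,-5.9353)
T_A = V + ((C−V)·d_A)·d_A = V + 21.0039·d_A = (-0.8613,-8.6136)
T_B = V + ((C−V)·d_B)·d_B = V + 21.0039·d_B = (10.9691,1.4510)
sweep = 180° − θ = 136.5998°

center=(7.0565,-5.9353) T_A=(-0.8613,-8.6136) T_B=(10.9691,1.4510) sweep=136.5998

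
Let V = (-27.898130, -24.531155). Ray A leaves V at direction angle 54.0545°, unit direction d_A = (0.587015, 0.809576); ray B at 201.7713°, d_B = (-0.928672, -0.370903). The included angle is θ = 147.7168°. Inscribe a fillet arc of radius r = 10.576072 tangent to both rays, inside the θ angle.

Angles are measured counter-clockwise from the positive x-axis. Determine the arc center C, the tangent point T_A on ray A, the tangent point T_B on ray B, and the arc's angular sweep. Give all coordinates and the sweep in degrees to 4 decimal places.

center=(-34.6634,-15.8448) T_A=(-26.1013,-22.0531) T_B=(-30.7407,-25.6665) sweep=32.2832

bisector direction at 127.9129° = (-0.614463,0.788946)
center distance |VC| = r/sin(θ/2) = 10.576072/sin(73.8584°) = 11.010118
C = V + |VC|·bis = (-34.6634,-15.8448)
T_A = V + ((C−V)·d_A)·d_A = V + 3.0609·d_A = (-26.1013,-22.0531)
T_B = V + ((C−V)·d_B)·d_B = V + 3.0609·d_B = (-30.7407,-25.6665)
sweep = 180° − θ = 32.2832°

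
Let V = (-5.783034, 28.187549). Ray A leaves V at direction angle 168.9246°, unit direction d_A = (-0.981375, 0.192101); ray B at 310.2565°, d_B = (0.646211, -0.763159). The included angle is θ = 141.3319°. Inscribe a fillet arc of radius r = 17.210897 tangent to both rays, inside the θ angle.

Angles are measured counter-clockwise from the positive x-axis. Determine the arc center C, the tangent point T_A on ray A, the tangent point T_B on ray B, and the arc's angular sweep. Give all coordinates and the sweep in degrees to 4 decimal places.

bisector direction at 239.5906° = (-0.506176,-0.862430)
center distance |VC| = r/sin(θ/2) = 17.210897/sin(70.6659°) = 18.239527
C = V + |VC|·bis = (-15.0154,12.4572)
T_A = V + ((C−V)·d_A)·d_A = V + 6.0387·d_A = (-11.7092,29.3476)
T_B = V + ((C−V)·d_B)·d_B = V + 6.0387·d_B = (-1.8808,23.5791)
sweep = 180° − θ = 38.6681°

center=(-15.0154,12.4572) T_A=(-11.7092,29.3476) T_B=(-1.8808,23.5791) sweep=38.6681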